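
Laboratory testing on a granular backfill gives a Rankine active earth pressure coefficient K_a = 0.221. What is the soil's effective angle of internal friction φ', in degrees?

39.6°

K_a = tan²(45° − φ/2) ⇒ 45° − φ/2 = arctan(√0.221) = 25.18°.
φ = 2(45° − 25.18°) = 39.64°.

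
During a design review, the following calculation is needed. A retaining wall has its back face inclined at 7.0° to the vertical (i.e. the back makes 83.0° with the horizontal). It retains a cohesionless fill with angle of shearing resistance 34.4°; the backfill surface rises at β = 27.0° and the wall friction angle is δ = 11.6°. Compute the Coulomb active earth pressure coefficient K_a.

K_a = sin²(α+φ) / [sin²α · sin(α−δ) · (1 + √{sin(φ+δ)sin(φ−β) / (sin(α−δ)sin(α+β))})²].
With α = 83.0°, φ = 34.4°, δ = 11.6°, β = 27.0°: K_a = 0.4826.

0.483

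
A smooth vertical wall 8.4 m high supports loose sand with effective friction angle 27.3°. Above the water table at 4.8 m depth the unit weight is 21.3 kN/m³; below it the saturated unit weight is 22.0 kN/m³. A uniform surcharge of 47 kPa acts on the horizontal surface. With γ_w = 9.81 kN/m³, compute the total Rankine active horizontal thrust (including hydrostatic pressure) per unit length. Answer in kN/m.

467 kN/m

K_a = tan²(45° − φ/2) = 0.3711.
γ' = 22.0 − 9.81 = 12.19 kN/m³. h₂ = H − d_w = 3.6 m.
σ'_h: at surface K_a·q = 17.44; at WT K_a(q+γd_w) = 55.39; at base K_a(q+γd_w+γ'h₂) = 71.67 kPa.
P₁ = ½(17.44+55.39)×4.8 = 174.8; P₂ = ½(55.39+71.67)×3.6 = 228.7; P_w = ½γ_w h₂² = 63.57.
Total = 174.8+228.7+63.57 = 467.1 kN/m.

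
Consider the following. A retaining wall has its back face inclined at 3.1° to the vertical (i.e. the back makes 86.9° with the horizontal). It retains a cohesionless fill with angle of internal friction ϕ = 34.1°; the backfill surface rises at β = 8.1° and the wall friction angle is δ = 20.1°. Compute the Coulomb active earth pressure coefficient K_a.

0.304

K_a = sin²(α+φ) / [sin²α · sin(α−δ) · (1 + √{sin(φ+δ)sin(φ−β) / (sin(α−δ)sin(α+β))})²].
With α = 86.9°, φ = 34.1°, δ = 20.1°, β = 8.1°: K_a = 0.3043.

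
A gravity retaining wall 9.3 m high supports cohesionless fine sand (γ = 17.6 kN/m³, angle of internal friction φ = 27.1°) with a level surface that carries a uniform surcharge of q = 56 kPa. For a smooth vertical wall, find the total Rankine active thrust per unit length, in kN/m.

K_a = tan²(45° − φ/2) = 0.3741.
Soil triangle: ½ K_a γ H² = 0.5×0.3741×17.6×9.3² = 284.7 kN/m.
Surcharge rectangle: K_a q H = 0.3741×56×9.3 = 194.8 kN/m.
Total = 284.7 + 194.8 = 479.5 kN/m.

480 kN/m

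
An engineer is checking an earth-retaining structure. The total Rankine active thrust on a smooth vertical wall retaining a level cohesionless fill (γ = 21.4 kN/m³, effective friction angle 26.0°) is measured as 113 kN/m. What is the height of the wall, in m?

K_a = 0.3905. P_a = ½ K_a γ H² ⇒ H = √(2P_a/(K_a γ)).
H = √(2×113/(0.3905×21.4)) = 5.201 m.

5.20 m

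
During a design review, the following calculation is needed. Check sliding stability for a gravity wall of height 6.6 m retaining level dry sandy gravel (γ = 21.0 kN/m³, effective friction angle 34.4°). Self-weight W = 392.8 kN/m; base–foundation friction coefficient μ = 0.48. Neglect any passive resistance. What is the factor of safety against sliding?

1.48

K_a = tan²(45° − 34.4°/2) = 0.2780.
P_a = ½K_aγH² = 0.5×0.2780×21.0×6.6² = 127.1 kN/m, acting at H/3 = 2.200 m above the base.
FS_sliding = μW / P_a = 0.48×392.8 / 127.1 = 1.483.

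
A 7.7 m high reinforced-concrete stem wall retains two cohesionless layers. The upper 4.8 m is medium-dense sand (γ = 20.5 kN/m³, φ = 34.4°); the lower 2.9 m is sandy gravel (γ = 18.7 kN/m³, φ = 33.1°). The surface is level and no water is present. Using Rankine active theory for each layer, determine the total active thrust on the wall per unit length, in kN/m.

K_a1 = tan²(45°−34.4°/2) = 0.2780; K_a2 = tan²(45°−33.1°/2) = 0.2936.
Layer 1: σ at base = K_a1 γ₁ h₁ = 27.35 kPa; P₁ = ½×27.35×4.8 = 65.65.
Layer 2: σ_v at top = γ₁h₁ = 98.40; σ_h top = K_a2×98.40 = 28.89; σ_h base = K_a2×(98.40+18.7×2.9) = 44.81.
P₂ = ½(28.89+44.81)×2.9 = 106.9. Total P_a = 65.65+106.9 = 172.5 kN/m.

173 kN/m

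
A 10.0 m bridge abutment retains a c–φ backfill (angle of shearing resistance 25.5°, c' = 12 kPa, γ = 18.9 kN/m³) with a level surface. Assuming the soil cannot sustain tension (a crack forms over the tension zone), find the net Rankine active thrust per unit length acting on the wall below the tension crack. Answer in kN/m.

240 kN/m

K_a = 0.3981; √K_a = 0.6310.
Tension-crack depth z_c = 2c/(γ√K_a) = 2×12/(18.9×0.6310) = 2.013 m.
σ_a at base = K_a γ H − 2c√K_a = 0.3981×18.9×10.0 − 2×12×0.6310 = 60.10 kPa.
P_a = ½ × 60.10 × (H − z_c) = 0.5×60.10×7.987 = 240.0 kN/m.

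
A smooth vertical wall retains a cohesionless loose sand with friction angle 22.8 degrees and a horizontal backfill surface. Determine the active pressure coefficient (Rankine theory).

0.441

K_a = tan²(45° − φ/2) = tan²(33.60°) = 0.4414.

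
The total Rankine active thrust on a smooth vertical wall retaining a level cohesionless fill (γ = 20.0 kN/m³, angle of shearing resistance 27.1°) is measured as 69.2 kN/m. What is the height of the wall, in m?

4.30 m

K_a = 0.3741. P_a = ½ K_a γ H² ⇒ H = √(2P_a/(K_a γ)).
H = √(2×69.2/(0.3741×20.0)) = 4.301 m.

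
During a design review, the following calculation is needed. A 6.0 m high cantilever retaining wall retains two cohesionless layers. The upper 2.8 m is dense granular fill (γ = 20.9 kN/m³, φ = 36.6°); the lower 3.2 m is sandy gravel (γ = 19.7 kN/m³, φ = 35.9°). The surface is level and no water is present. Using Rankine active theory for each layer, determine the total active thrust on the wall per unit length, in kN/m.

K_a1 = tan²(45°−36.6°/2) = 0.2530; K_a2 = tan²(45°−35.9°/2) = 0.2607.
Layer 1: σ at base = K_a1 γ₁ h₁ = 14.80 kPa; P₁ = ½×14.80×2.8 = 20.72.
Layer 2: σ_v at top = γ₁h₁ = 58.52; σ_h top = K_a2×58.52 = 15.26; σ_h base = K_a2×(58.52+19.7×3.2) = 31.70.
P₂ = ½(15.26+31.70)×3.2 = 75.13. Total P_a = 20.72+75.13 = 95.85 kN/m.

95.9 kN/m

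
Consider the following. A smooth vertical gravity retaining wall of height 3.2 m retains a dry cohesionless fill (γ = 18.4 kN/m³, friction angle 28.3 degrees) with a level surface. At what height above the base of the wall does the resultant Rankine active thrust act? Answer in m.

K_a = 0.3568.
The pressure distribution is triangular, so the resultant acts at H/3 above the base = 3.2/3 = 1.067 m.

1.07 m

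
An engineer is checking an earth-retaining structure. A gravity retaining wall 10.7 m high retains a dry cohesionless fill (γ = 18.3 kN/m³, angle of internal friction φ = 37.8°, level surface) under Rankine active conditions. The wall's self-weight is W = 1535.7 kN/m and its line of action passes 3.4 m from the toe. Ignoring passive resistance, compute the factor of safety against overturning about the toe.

K_a = tan²(45° − 37.8°/2) = 0.2400.
P_a = ½K_aγH² = 0.5×0.2400×18.3×10.7² = 251.4 kN/m, acting at H/3 = 3.567 m above the base.
Overturning moment M_o = P_a × H/3 = 251.4 × 3.567 = 896.7.
Resisting moment M_r = W × 3.4 = 1535.7 × 3.4 = 5221.
FS_overturning = M_r/M_o = 5221/896.7 = 5.823.

5.82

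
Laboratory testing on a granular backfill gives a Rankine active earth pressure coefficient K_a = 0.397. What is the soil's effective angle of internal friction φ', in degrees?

25.6°

K_a = tan²(45° − φ/2) ⇒ 45° − φ/2 = arctan(√0.397) = 32.21°.
φ = 2(45° − 32.21°) = 25.57°.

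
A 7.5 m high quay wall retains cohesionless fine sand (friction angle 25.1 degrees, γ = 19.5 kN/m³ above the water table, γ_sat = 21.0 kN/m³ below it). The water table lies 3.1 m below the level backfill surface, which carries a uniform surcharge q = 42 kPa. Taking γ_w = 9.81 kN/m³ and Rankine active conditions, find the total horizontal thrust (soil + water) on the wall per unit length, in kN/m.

K_a = tan²(45° − φ/2) = 0.4043.
γ' = 21.0 − 9.81 = 11.19 kN/m³. h₂ = H − d_w = 4.4 m.
σ'_h: at surface K_a·q = 16.98; at WT K_a(q+γd_w) = 41.42; at base K_a(q+γd_w+γ'h₂) = 61.33 kPa.
P₁ = ½(16.98+41.42)×3.1 = 90.52; P₂ = ½(41.42+61.33)×4.4 = 226.0; P_w = ½γ_w h₂² = 94.96.
Total = 90.52+226.0+94.96 = 411.5 kN/m.

412 kN/m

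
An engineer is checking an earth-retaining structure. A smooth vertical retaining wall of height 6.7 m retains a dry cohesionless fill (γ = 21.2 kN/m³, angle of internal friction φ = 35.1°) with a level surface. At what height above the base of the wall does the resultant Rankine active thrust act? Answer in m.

2.23 m

K_a = 0.2698.
The pressure distribution is triangular, so the resultant acts at H/3 above the base = 6.7/3 = 2.233 m.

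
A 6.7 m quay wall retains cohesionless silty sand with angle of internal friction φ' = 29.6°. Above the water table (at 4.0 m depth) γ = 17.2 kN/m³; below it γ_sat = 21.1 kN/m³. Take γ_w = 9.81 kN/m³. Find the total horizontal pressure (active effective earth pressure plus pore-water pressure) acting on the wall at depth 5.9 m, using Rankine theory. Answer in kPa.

K_a = (1 − sin φ)/(1 + sin φ) = 0.3387.
γ' = 21.1 − 9.81 = 11.29 kN/m³.
Effective vertical stress at 5.9 m: σ'_v = 17.2×4.0 + 11.29×1.90 = 90.25 kPa.
σ'_h = K_a σ'_v = 0.3387 × 90.25 = 30.57 kPa; u = γ_w × 1.90 = 18.64 kPa.
Total σ_h = 30.57 + 18.64 = 49.21 kPa.

49.2 kPa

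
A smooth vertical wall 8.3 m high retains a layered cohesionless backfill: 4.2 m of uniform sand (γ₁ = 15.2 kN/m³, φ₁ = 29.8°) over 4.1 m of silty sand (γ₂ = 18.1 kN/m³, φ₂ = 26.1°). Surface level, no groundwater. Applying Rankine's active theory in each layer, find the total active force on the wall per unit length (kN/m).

206 kN/m

K_a1 = tan²(45°−29.8°/2) = 0.3360; K_a2 = tan²(45°−26.1°/2) = 0.3889.
Layer 1: σ at base = K_a1 γ₁ h₁ = 21.45 kPa; P₁ = ½×21.45×4.2 = 45.05.
Layer 2: σ_v at top = γ₁h₁ = 63.84; σ_h top = K_a2×63.84 = 24.83; σ_h base = K_a2×(63.84+18.1×4.1) = 53.69.
P₂ = ½(24.83+53.69)×4.1 = 161.0. Total P_a = 45.05+161.0 = 206.0 kN/m.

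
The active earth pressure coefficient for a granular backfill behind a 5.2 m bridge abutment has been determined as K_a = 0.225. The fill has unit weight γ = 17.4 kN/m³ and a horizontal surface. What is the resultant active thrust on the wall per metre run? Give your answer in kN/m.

52.9 kN/m

P = ½ K_a γ H² = 0.5 × 0.225 × 17.4 × 5.2² = 52.93 kN/m.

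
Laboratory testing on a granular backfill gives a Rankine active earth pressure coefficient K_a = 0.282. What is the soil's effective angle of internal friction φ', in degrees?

34.1°

K_a = tan²(45° − φ/2) ⇒ 45° − φ/2 = arctan(√0.282) = 27.97°.
φ = 2(45° − 27.97°) = 34.06°.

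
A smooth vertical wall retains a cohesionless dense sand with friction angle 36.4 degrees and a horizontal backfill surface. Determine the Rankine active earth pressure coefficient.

K_a = (1 − sin φ)/(1 + sin φ) = (1 − sin 36.4°)/(1 + sin 36.4°) = 0.2552.

0.255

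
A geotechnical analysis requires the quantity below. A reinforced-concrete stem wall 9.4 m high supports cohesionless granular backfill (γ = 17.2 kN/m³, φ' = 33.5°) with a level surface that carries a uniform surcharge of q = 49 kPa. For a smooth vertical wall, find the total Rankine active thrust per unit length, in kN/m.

352 kN/m

K_a = tan²(45° − φ/2) = 0.2887.
Soil triangle: ½ K_a γ H² = 0.5×0.2887×17.2×9.4² = 219.4 kN/m.
Surcharge rectangle: K_a q H = 0.2887×49×9.4 = 133.0 kN/m.
Total = 219.4 + 133.0 = 352.4 kN/m.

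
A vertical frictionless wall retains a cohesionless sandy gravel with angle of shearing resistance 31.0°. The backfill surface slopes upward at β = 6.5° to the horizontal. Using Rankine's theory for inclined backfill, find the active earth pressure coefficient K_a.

0.326

K_a = cos β · (cos β − √(cos²β − cos²φ)) / (cos β + √(cos²β − cos²φ)).
cos β = 0.9936, cos φ = 0.8572, √(cos²β − cos²φ) = 0.5024.
K_a = 0.9936 × (0.9936 − 0.5024)/(0.9936 + 0.5024) = 0.3262.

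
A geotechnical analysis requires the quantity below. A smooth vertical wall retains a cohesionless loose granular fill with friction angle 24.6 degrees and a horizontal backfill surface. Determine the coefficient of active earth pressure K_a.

0.412

K_a = tan²(45° − φ/2) = tan²(32.70°) = 0.4121.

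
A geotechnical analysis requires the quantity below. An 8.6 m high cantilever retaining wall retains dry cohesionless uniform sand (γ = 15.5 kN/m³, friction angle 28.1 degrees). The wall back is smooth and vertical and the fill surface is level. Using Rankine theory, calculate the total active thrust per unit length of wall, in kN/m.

K_a = tan²(45° − φ/2) = 0.3596.
P_a = ½ K_a γ H² = 0.5 × 0.3596 × 15.5 × 8.6² = 206.1 kN/m.

206 kN/m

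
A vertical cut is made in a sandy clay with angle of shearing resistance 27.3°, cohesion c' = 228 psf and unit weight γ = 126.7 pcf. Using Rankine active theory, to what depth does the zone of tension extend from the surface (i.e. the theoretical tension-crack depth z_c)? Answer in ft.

K_a = tan²(45° − 27.3°/2) = 0.3711; √K_a = 0.6092.
The active pressure is zero where K_a γ z = 2c√K_a, so z_c = 2c/(γ√K_a) = 2×228/(126.7×0.6092) = 5.908 ft.

5.91 ft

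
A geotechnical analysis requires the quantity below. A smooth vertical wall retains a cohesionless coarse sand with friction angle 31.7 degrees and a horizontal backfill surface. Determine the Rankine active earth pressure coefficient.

0.311

K_a = (1 − sin φ)/(1 + sin φ) = (1 − sin 31.7°)/(1 + sin 31.7°) = 0.3111.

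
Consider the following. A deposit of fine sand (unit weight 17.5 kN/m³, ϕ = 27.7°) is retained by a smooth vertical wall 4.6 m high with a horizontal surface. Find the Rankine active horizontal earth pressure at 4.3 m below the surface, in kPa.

27.5 kPa

K_a = (1 − sin φ)/(1 + sin φ) = 0.3653.
σ_h = K_a γ z = 0.3653 × 17.5 × 4.3 = 27.49 kPa.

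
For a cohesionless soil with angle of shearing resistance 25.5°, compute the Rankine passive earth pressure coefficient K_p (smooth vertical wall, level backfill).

2.51

K_p = (1 + sin φ)/(1 − sin φ) = tan²(45° + 25.5°/2) = 2.512.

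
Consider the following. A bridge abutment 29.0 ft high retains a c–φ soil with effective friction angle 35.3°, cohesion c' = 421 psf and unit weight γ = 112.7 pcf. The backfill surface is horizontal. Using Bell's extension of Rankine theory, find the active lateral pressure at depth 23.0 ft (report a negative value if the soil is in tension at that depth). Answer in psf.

K_a = (1 − sin φ)/(1 + sin φ) = 0.2675.
σ_a = K_a γ z − 2c√K_a = 0.2675×112.7×23.0 − 2×421×0.5172 = 258.0 psf.

258 psf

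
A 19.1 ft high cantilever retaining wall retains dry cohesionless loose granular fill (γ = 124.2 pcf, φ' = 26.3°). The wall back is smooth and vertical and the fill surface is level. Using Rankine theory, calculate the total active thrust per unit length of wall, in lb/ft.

8740 lb/ft

K_a = tan²(45° − φ/2) = 0.3859.
P_a = ½ K_a γ H² = 0.5 × 0.3859 × 124.2 × 19.1² = 8743 lb/ft.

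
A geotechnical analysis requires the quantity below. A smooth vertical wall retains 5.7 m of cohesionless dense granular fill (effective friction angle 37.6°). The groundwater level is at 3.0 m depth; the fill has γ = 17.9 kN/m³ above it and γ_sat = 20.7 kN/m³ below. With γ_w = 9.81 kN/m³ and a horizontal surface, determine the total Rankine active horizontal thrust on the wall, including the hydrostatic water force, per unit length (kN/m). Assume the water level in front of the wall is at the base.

100.0 kN/m

K_a = tan²(45° − φ/2) = 0.2421.
γ' = 20.7 − 9.81 = 10.89 kN/m³. Depth below WT = 2.7 m.
σ'_h at WT = K_a γ d_w = 13.00 kPa; at base = 13.00 + K_a γ' × 2.7 = 20.12 kPa.
P₁ (0–3.0 m) = ½×13.00×3.0 = 19.50. P₂ (3.0–5.7 m) = ½(13.00+20.12)×2.7 = 44.72.
P_w = ½ γ_w h₂² = 0.5×9.81×2.7² = 35.76. Total = 19.50+44.72+35.76 = 99.98 kN/m.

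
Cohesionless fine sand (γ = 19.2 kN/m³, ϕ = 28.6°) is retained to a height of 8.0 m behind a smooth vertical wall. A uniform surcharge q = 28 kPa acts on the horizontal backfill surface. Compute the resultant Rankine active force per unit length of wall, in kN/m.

296 kN/m

K_a = tan²(45° − φ/2) = 0.3525.
Soil triangle: ½ K_a γ H² = 0.5×0.3525×19.2×8.0² = 216.6 kN/m.
Surcharge rectangle: K_a q H = 0.3525×28×8.0 = 78.97 kN/m.
Total = 216.6 + 78.97 = 295.6 kN/m.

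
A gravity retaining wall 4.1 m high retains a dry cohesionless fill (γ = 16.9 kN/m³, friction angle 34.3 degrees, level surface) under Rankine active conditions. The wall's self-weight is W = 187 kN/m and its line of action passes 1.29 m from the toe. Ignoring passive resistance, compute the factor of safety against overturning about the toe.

K_a = tan²(45° − 34.3°/2) = 0.2792.
P_a = ½K_aγH² = 0.5×0.2792×16.9×4.1² = 39.65 kN/m, acting at H/3 = 1.367 m above the base.
Overturning moment M_o = P_a × H/3 = 39.65 × 1.367 = 54.19.
Resisting moment M_r = W × 1.29 = 187 × 1.29 = 241.2.
FS_overturning = M_r/M_o = 241.2/54.19 = 4.451.

4.45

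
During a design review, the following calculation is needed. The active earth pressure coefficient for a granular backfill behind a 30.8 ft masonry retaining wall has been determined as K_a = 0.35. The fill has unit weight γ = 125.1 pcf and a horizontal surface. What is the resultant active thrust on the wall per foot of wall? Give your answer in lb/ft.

20800 lb/ft

P = ½ K_a γ H² = 0.5 × 0.35 × 125.1 × 30.8² = 20770 lb/ft.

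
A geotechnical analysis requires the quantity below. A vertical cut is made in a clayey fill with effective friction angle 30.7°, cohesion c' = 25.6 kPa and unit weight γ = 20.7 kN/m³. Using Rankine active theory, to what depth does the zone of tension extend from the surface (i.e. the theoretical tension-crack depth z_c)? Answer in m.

4.35 m

K_a = tan²(45° − 30.7°/2) = 0.3240; √K_a = 0.5692.
The active pressure is zero where K_a γ z = 2c√K_a, so z_c = 2c/(γ√K_a) = 2×25.6/(20.7×0.5692) = 4.345 m.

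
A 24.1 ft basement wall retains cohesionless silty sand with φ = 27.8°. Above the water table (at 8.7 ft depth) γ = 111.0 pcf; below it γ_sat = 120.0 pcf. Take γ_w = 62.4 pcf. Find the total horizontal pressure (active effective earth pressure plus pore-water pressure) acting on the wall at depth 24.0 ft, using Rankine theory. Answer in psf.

K_a = (1 − sin φ)/(1 + sin φ) = 0.3639.
γ' = 120.0 − 62.4 = 57.60 pcf.
Effective vertical stress at 24.0 ft: σ'_v = 111.0×8.7 + 57.60×15.3 = 1847 psf.
σ'_h = K_a σ'_v = 0.3639 × 1847 = 672.1 psf; u = γ_w × 15.3 = 954.7 psf.
Total σ_h = 672.1 + 954.7 = 1627 psf.

1630 psf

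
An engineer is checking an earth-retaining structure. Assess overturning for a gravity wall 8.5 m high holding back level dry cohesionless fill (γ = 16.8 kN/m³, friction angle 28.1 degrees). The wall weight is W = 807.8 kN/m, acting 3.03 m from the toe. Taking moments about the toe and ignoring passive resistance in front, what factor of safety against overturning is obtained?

3.96

K_a = tan²(45° − 28.1°/2) = 0.3596.
P_a = ½K_aγH² = 0.5×0.3596×16.8×8.5² = 218.2 kN/m, acting at H/3 = 2.833 m above the base.
Overturning moment M_o = P_a × H/3 = 218.2 × 2.833 = 618.4.
Resisting moment M_r = W × 3.03 = 807.8 × 3.03 = 2448.
FS_overturning = M_r/M_o = 2448/618.4 = 3.958.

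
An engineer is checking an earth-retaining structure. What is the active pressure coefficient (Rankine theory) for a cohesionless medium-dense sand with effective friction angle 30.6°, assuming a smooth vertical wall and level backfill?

K_a = tan²(45° − φ/2) = tan²(29.70°) = 0.3253.

0.325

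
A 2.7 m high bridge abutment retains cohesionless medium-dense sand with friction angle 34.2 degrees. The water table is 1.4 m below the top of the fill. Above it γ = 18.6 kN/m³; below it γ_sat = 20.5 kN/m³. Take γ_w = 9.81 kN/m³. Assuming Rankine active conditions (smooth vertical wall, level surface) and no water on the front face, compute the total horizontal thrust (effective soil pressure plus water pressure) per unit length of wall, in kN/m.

25.4 kN/m

K_a = tan²(45° − φ/2) = 0.2803.
γ' = 20.5 − 9.81 = 10.69 kN/m³. Depth below WT = 1.3 m.
σ'_h at WT = K_a γ d_w = 7.300 kPa; at base = 7.300 + K_a γ' × 1.3 = 11.20 kPa.
P₁ (0–1.4 m) = ½×7.300×1.4 = 5.110. P₂ (1.4–2.7 m) = ½(7.300+11.20)×1.3 = 12.02.
P_w = ½ γ_w h₂² = 0.5×9.81×1.3² = 8.289. Total = 5.110+12.02+8.289 = 25.42 kN/m.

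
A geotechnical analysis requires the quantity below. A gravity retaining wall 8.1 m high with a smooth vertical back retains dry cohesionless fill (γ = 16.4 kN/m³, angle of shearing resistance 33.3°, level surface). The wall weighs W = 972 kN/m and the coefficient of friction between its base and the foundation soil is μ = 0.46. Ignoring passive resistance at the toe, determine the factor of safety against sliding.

K_a = tan²(45° − 33.3°/2) = 0.2911.
P_a = ½K_aγH² = 0.5×0.2911×16.4×8.1² = 156.6 kN/m, acting at H/3 = 2.700 m above the base.
FS_sliding = μW / P_a = 0.46×972 / 156.6 = 2.855.

2.85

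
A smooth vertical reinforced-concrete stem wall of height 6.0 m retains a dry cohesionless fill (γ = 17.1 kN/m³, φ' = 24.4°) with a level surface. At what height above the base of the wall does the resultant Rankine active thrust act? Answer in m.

2.00 m

K_a = 0.4153.
The pressure distribution is triangular, so the resultant acts at H/3 above the base = 6.0/3 = 2.000 m.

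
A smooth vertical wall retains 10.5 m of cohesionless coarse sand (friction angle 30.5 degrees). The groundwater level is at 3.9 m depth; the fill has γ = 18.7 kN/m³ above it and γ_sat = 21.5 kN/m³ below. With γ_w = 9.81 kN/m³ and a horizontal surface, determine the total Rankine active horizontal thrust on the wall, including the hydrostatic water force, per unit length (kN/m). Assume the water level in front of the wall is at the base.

K_a = tan²(45° − φ/2) = 0.3267.
γ' = 21.5 − 9.81 = 11.69 kN/m³. Depth below WT = 6.6 m.
σ'_h at WT = K_a γ d_w = 23.82 kPa; at base = 23.82 + K_a γ' × 6.6 = 49.03 kPa.
P₁ (0–3.9 m) = ½×23.82×3.9 = 46.46. P₂ (3.9–10.5 m) = ½(23.82+49.03)×6.6 = 240.4.
P_w = ½ γ_w h₂² = 0.5×9.81×6.6² = 213.7. Total = 46.46+240.4+213.7 = 500.5 kN/m.

501 kN/m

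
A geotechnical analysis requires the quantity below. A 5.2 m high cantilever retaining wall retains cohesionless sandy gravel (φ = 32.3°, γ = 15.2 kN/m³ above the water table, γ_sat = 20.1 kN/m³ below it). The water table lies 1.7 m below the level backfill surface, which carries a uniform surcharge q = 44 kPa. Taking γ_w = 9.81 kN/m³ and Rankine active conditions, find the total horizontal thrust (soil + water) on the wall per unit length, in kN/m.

K_a = tan²(45° − φ/2) = 0.3035.
γ' = 20.1 − 9.81 = 10.29 kN/m³. h₂ = H − d_w = 3.5 m.
σ'_h: at surface K_a·q = 13.35; at WT K_a(q+γd_w) = 21.20; at base K_a(q+γd_w+γ'h₂) = 32.13 kPa.
P₁ = ½(13.35+21.20)×1.7 = 29.37; P₂ = ½(21.20+32.13)×3.5 = 93.31; P_w = ½γ_w h₂² = 60.09.
Total = 29.37+93.31+60.09 = 182.8 kN/m.

183 kN/m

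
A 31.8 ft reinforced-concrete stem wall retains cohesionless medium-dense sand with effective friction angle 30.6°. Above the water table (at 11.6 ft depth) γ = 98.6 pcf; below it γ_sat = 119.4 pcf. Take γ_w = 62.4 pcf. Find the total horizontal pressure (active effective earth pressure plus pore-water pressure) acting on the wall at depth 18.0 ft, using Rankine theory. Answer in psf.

K_a = (1 − sin φ)/(1 + sin φ) = 0.3253.
γ' = 119.4 − 62.4 = 57.00 pcf.
Effective vertical stress at 18.0 ft: σ'_v = 98.6×11.6 + 57.00×6.40 = 1509 psf.
σ'_h = K_a σ'_v = 0.3253 × 1509 = 490.8 psf; u = γ_w × 6.40 = 399.4 psf.
Total σ_h = 490.8 + 399.4 = 890.2 psf.

890 psf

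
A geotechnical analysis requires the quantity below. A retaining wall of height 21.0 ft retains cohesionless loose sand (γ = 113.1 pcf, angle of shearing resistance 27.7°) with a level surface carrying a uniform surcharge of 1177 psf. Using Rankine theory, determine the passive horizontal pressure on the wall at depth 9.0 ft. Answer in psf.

6010 psf

K_p = (1 + sin φ)/(1 − sin φ) = 2.737.
σ_v = γz + q = 113.1 × 9.0 + 1177 = 2195 psf.
σ_h = K_p σ_v = 2.737 × 2195 = 6008 psf.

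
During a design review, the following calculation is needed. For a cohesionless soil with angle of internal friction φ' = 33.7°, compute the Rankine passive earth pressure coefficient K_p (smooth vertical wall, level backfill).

K_p = (1 + sin φ)/(1 − sin φ) = tan²(45° + 33.7°/2) = 3.493.

3.49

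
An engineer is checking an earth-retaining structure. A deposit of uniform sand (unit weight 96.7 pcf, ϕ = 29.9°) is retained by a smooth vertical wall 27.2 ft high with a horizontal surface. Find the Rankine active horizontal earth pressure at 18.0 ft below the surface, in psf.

583 psf

K_a = (1 − sin φ)/(1 + sin φ) = 0.3347.
σ_h = K_a γ z = 0.3347 × 96.7 × 18.0 = 582.5 psf.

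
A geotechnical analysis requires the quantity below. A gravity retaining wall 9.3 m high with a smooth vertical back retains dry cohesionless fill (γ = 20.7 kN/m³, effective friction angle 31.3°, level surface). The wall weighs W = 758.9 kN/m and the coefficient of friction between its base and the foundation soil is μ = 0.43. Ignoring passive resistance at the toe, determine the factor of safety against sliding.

1.15

K_a = tan²(45° − 31.3°/2) = 0.3162.
P_a = ½K_aγH² = 0.5×0.3162×20.7×9.3² = 283.1 kN/m, acting at H/3 = 3.100 m above the base.
FS_sliding = μW / P_a = 0.43×758.9 / 283.1 = 1.153.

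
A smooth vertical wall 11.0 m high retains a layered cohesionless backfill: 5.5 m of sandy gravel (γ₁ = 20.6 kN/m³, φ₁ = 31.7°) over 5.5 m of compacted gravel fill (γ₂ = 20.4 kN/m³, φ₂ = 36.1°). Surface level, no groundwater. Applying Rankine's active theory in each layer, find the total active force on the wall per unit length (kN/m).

K_a1 = tan²(45°−31.7°/2) = 0.3111; K_a2 = tan²(45°−36.1°/2) = 0.2585.
Layer 1: σ at base = K_a1 γ₁ h₁ = 35.24 kPa; P₁ = ½×35.24×5.5 = 96.92.
Layer 2: σ_v at top = γ₁h₁ = 113.3; σ_h top = K_a2×113.3 = 29.29; σ_h base = K_a2×(113.3+20.4×5.5) = 58.29.
P₂ = ½(29.29+58.29)×5.5 = 240.8. Total P_a = 96.92+240.8 = 337.8 kN/m.

338 kN/m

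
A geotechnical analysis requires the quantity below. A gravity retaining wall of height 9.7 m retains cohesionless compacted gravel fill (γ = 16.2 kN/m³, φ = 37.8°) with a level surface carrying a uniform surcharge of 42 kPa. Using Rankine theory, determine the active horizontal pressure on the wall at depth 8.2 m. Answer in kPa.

42.0 kPa

K_a = (1 − sin φ)/(1 + sin φ) = 0.2400.
σ_v = γz + q = 16.2 × 8.2 + 42 = 174.8 kPa.
σ_h = K_a σ_v = 0.2400 × 174.8 = 41.96 kPa.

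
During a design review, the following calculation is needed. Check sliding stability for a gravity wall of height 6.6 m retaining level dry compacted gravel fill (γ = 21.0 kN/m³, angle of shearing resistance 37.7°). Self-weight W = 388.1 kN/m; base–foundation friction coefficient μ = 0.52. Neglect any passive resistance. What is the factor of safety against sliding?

K_a = tan²(45° − 37.7°/2) = 0.2411.
P_a = ½K_aγH² = 0.5×0.2411×21.0×6.6² = 110.3 kN/m, acting at H/3 = 2.200 m above the base.
FS_sliding = μW / P_a = 0.52×388.1 / 110.3 = 1.830.

1.83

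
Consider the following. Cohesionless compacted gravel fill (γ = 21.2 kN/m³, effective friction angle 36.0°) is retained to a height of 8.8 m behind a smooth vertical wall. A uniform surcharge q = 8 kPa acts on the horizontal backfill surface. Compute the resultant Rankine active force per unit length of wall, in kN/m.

231 kN/m

K_a = tan²(45° − φ/2) = 0.2596.
Soil triangle: ½ K_a γ H² = 0.5×0.2596×21.2×8.8² = 213.1 kN/m.
Surcharge rectangle: K_a q H = 0.2596×8×8.8 = 18.28 kN/m.
Total = 213.1 + 18.28 = 231.4 kN/m.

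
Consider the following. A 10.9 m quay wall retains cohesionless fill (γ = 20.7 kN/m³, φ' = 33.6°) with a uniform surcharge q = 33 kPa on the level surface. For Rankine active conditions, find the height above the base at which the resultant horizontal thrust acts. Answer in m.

K_a = 0.2875.
Triangular part P₁ = ½K_aγH² = 353.5 at H/3 = 3.633 m; rectangular part P₂ = K_a q H = 103.4 at H/2 = 5.450 m.
ȳ = (P₁·3.633 + P₂·5.450)/(P₁+P₂) = 4.044 m.

4.04 m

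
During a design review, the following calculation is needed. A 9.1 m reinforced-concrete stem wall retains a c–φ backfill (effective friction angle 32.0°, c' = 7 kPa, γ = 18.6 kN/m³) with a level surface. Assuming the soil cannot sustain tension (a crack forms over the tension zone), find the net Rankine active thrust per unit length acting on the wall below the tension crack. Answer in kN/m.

171 kN/m

K_a = 0.3073; √K_a = 0.5543.
Tension-crack depth z_c = 2c/(γ√K_a) = 2×7/(18.6×0.5543) = 1.358 m.
σ_a at base = K_a γ H − 2c√K_a = 0.3073×18.6×9.1 − 2×7×0.5543 = 44.25 kPa.
P_a = ½ × 44.25 × (H − z_c) = 0.5×44.25×7.742 = 171.3 kN/m.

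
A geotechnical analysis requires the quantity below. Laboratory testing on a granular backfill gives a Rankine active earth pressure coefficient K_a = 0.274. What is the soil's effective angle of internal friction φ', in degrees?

34.7°

K_a = tan²(45° − φ/2) ⇒ 45° − φ/2 = arctan(√0.274) = 27.63°.
φ = 2(45° − 27.63°) = 34.74°.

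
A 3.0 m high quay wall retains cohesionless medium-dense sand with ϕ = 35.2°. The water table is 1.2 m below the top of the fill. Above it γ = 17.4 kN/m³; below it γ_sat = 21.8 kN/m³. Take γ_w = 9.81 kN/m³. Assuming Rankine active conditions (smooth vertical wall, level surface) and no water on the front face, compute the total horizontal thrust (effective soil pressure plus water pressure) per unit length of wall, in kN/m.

K_a = tan²(45° − φ/2) = 0.2687.
γ' = 21.8 − 9.81 = 11.99 kN/m³. Depth below WT = 1.8 m.
σ'_h at WT = K_a γ d_w = 5.610 kPa; at base = 5.610 + K_a γ' × 1.8 = 11.41 kPa.
P₁ (0–1.2 m) = ½×5.610×1.2 = 3.366. P₂ (1.2–3.0 m) = ½(5.610+11.41)×1.8 = 15.32.
P_w = ½ γ_w h₂² = 0.5×9.81×1.8² = 15.89. Total = 3.366+15.32+15.89 = 34.58 kN/m.

34.6 kN/m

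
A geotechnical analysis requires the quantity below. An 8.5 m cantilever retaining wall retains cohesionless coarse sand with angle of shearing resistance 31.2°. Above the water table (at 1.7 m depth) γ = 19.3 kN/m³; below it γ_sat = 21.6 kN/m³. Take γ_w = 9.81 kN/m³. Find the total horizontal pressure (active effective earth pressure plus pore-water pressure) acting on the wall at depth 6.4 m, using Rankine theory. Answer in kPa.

74.1 kPa

K_a = (1 − sin φ)/(1 + sin φ) = 0.3175.
γ' = 21.6 − 9.81 = 11.79 kN/m³.
Effective vertical stress at 6.4 m: σ'_v = 19.3×1.7 + 11.79×4.70 = 88.22 kPa.
σ'_h = K_a σ'_v = 0.3175 × 88.22 = 28.01 kPa; u = γ_w × 4.70 = 46.11 kPa.
Total σ_h = 28.01 + 46.11 = 74.12 kPa.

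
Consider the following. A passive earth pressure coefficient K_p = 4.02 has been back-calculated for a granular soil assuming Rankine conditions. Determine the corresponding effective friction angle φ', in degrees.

37.0°

K_p = (1+sin φ)/(1−sin φ) ⇒ sin φ = (K_p − 1)/(K_p + 1) = 0.6016.
φ = arcsin(0.6016) = 36.98°.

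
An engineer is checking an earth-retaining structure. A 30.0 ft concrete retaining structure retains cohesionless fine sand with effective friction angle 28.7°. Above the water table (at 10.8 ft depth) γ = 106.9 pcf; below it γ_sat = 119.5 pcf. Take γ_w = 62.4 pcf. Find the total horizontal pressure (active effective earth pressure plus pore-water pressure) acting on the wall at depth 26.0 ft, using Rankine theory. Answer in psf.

K_a = (1 − sin φ)/(1 + sin φ) = 0.3511.
γ' = 119.5 − 62.4 = 57.10 pcf.
Effective vertical stress at 26.0 ft: σ'_v = 106.9×10.8 + 57.10×15.2 = 2022 psf.
σ'_h = K_a σ'_v = 0.3511 × 2022 = 710.2 psf; u = γ_w × 15.2 = 948.5 psf.
Total σ_h = 710.2 + 948.5 = 1659 psf.

1660 psf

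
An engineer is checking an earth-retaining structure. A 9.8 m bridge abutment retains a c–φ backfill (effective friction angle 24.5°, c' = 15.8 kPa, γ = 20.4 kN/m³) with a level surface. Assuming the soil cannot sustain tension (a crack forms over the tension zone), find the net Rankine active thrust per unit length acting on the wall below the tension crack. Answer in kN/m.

231 kN/m

K_a = 0.4137; √K_a = 0.6432.
Tension-crack depth z_c = 2c/(γ√K_a) = 2×15.8/(20.4×0.6432) = 2.408 m.
σ_a at base = K_a γ H − 2c√K_a = 0.4137×20.4×9.8 − 2×15.8×0.6432 = 62.39 kPa.
P_a = ½ × 62.39 × (H − z_c) = 0.5×62.39×7.392 = 230.6 kN/m.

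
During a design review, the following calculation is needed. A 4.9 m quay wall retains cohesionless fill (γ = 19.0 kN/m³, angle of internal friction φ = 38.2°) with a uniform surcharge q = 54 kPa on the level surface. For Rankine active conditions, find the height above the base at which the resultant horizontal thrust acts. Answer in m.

2.07 m

K_a = 0.2358.
Triangular part P₁ = ½K_aγH² = 53.78 at H/3 = 1.633 m; rectangular part P₂ = K_a q H = 62.39 at H/2 = 2.450 m.
ȳ = (P₁·1.633 + P₂·2.450)/(P₁+P₂) = 2.072 m.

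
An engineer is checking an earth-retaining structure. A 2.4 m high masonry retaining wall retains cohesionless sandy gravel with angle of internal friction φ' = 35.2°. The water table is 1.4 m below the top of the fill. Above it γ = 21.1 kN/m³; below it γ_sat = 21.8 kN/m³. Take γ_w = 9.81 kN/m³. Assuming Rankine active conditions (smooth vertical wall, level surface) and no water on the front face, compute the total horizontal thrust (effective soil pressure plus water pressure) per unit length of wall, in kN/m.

20.0 kN/m

K_a = tan²(45° − φ/2) = 0.2687.
γ' = 21.8 − 9.81 = 11.99 kN/m³. Depth below WT = 1.0 m.
σ'_h at WT = K_a γ d_w = 7.937 kPa; at base = 7.937 + K_a γ' × 1.0 = 11.16 kPa.
P₁ (0–1.4 m) = ½×7.937×1.4 = 5.556. P₂ (1.4–2.4 m) = ½(7.937+11.16)×1.0 = 9.548.
P_w = ½ γ_w h₂² = 0.5×9.81×1.0² = 4.905. Total = 5.556+9.548+4.905 = 20.01 kN/m.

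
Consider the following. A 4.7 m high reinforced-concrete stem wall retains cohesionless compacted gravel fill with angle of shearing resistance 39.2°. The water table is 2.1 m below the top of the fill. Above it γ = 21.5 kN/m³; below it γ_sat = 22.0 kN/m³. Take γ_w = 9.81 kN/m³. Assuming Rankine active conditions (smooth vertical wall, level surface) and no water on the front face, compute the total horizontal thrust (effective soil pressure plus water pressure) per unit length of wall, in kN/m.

K_a = tan²(45° − φ/2) = 0.2255.
γ' = 22.0 − 9.81 = 12.19 kN/m³. Depth below WT = 2.6 m.
σ'_h at WT = K_a γ d_w = 10.18 kPa; at base = 10.18 + K_a γ' × 2.6 = 17.33 kPa.
P₁ (0–2.1 m) = ½×10.18×2.1 = 10.69. P₂ (2.1–4.7 m) = ½(10.18+17.33)×2.6 = 35.76.
P_w = ½ γ_w h₂² = 0.5×9.81×2.6² = 33.16. Total = 10.69+35.76+33.16 = 79.60 kN/m.

79.6 kN/m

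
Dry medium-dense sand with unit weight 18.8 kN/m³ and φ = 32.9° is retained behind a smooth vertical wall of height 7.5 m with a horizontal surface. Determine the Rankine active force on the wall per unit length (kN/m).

157 kN/m

K_a = tan²(45° − φ/2) = 0.2960.
P_a = ½ K_a γ H² = 0.5 × 0.2960 × 18.8 × 7.5² = 156.5 kN/m.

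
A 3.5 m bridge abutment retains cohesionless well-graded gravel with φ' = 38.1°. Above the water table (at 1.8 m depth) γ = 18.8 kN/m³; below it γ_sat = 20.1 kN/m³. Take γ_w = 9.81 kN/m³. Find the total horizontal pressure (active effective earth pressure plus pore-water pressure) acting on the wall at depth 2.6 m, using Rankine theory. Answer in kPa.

K_a = (1 − sin φ)/(1 + sin φ) = 0.2368.
γ' = 20.1 − 9.81 = 10.29 kN/m³.
Effective vertical stress at 2.6 m: σ'_v = 18.8×1.8 + 10.29×0.800 = 42.07 kPa.
σ'_h = K_a σ'_v = 0.2368 × 42.07 = 9.964 kPa; u = γ_w × 0.800 = 7.848 kPa.
Total σ_h = 9.964 + 7.848 = 17.81 kPa.

17.8 kPa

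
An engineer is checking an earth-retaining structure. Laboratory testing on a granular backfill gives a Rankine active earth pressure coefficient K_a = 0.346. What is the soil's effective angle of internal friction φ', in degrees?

29.1°

K_a = tan²(45° − φ/2) ⇒ 45° − φ/2 = arctan(√0.346) = 30.46°.
φ = 2(45° − 30.46°) = 29.07°.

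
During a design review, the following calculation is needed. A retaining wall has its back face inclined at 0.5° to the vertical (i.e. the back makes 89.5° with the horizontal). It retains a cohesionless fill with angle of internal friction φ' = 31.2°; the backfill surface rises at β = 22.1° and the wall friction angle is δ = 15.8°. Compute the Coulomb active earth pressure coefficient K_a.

0.416

K_a = sin²(α+φ) / [sin²α · sin(α−δ) · (1 + √{sin(φ+δ)sin(φ−β) / (sin(α−δ)sin(α+β))})²].
With α = 89.5°, φ = 31.2°, δ = 15.8°, β = 22.1°: K_a = 0.4165.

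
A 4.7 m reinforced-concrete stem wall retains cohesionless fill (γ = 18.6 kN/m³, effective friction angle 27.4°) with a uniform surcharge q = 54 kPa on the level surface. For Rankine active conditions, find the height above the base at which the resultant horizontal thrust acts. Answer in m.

2.00 m

K_a = 0.3697.
Triangular part P₁ = ½K_aγH² = 75.95 at H/3 = 1.567 m; rectangular part P₂ = K_a q H = 93.82 at H/2 = 2.350 m.
ȳ = (P₁·1.567 + P₂·2.350)/(P₁+P₂) = 2.000 m.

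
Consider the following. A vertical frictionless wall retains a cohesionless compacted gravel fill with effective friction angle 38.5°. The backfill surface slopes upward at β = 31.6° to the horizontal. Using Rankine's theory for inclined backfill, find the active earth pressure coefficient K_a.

0.370

K_a = cos β · (cos β − √(cos²β − cos²φ)) / (cos β + √(cos²β − cos²φ)).
cos β = 0.8517, cos φ = 0.7826, √(cos²β − cos²φ) = 0.3361.
K_a = 0.8517 × (0.8517 − 0.3361)/(0.8517 + 0.3361) = 0.3697.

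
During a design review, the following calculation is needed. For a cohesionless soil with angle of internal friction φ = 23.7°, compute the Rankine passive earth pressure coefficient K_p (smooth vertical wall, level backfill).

2.34

K_p = (1 + sin φ)/(1 − sin φ) = tan²(45° + 23.7°/2) = 2.344.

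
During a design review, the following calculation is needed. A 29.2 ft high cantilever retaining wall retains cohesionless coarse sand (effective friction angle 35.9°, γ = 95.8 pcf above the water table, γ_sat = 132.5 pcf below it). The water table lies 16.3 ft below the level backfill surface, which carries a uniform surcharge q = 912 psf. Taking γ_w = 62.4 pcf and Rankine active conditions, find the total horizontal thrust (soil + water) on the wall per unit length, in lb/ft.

K_a = tan²(45° − φ/2) = 0.2607.
γ' = 132.5 − 62.4 = 70.10 pcf. h₂ = H − d_w = 12.9 ft.
σ'_h: at surface K_a·q = 237.8; at WT K_a(q+γd_w) = 644.9; at base K_a(q+γd_w+γ'h₂) = 880.7 psf.
P₁ = ½(237.8+644.9)×16.3 = 7194; P₂ = ½(644.9+880.7)×12.9 = 9841; P_w = ½γ_w h₂² = 5192.
Total = 7194+9841+5192 = 22230 lb/ft.

22200 lb/ft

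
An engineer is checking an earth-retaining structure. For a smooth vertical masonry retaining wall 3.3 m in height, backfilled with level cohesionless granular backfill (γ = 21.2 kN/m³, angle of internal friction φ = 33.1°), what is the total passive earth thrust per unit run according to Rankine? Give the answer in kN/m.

K_p = tan²(45° + φ/2) = 3.406.
P_p = ½ K_p γ H² = 0.5 × 3.406 × 21.2 × 3.3² = 393.2 kN/m.

393 kN/m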